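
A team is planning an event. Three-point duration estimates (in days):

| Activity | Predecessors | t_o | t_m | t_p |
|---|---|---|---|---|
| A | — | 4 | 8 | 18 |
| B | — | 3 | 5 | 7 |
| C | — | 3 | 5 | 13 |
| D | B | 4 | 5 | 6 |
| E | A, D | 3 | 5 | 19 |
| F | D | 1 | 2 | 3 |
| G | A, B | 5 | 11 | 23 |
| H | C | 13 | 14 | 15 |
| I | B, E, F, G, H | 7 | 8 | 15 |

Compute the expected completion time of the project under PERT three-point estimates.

te_A = (4 + 4·8 + 18)/6 = 54/6 = 9
te_B = (3 + 4·5 + 7)/6 = 30/6 = 5
te_C = (3 + 4·5 + 13)/6 = 36/6 = 6
te_D = (4 + 4·5 + 6)/6 = 30/6 = 5
te_E = (3 + 4·5 + 19)/6 = 42/6 = 7
te_F = (1 + 4·2 + 3)/6 = 12/6 = 2
te_G = (5 + 4·11 + 23)/6 = 72/6 = 12
te_H = (13 + 4·14 + 15)/6 = 84/6 = 14
te_I = (7 + 4·8 + 15)/6 = 54/6 = 9

Forward pass:
ES_A = 0; EF_A = 9
ES_B = 0; EF_B = 5
ES_C = 0; EF_C = 6
ES_D = 5; EF_D = 5+5 = 10
ES_E = max(EF_A=9, EF_D=10) = 10; EF_E = 10+7 = 17
ES_F = 10; EF_F = 10+2 = 12
ES_G = max(EF_A=9, EF_B=5) = 9; EF_G = 9+12 = 21
ES_H = 6; EF_H = 6+14 = 20
ES_I = max(EF_B=5, EF_E=17, EF_F=12, EF_G=21, EF_H=20) = 21; EF_I = 21+9 = 30
Expected project duration μ = 30 days. Critical path: A → G → I.

30 days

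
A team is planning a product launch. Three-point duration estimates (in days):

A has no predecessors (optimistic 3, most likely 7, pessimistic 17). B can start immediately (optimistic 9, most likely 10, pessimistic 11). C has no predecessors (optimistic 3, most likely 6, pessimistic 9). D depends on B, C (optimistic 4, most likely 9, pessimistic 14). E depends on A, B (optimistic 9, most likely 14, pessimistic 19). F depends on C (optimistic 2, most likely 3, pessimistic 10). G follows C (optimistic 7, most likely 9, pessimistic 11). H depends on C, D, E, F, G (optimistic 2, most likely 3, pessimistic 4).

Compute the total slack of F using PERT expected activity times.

14 days

te_A = (3 + 4·7 + 17)/6 = 48/6 = 8
te_B = (9 + 4·10 + 11)/6 = 60/6 = 10
te_C = (3 + 4·6 + 9)/6 = 36/6 = 6
te_D = (4 + 4·9 + 14)/6 = 54/6 = 9
te_E = (9 + 4·14 + 19)/6 = 84/6 = 14
te_F = (2 + 4·3 + 10)/6 = 24/6 = 4
te_G = (7 + 4·9 + 11)/6 = 54/6 = 9
te_H = (2 + 4·3 + 4)/6 = 18/6 = 3

Forward pass:
ES_A = 0; EF_A = 8
ES_B = 0; EF_B = 10
ES_C = 0; EF_C = 6
ES_D = max(EF_B=10, EF_C=6) = 10; EF_D = 10+9 = 19
ES_E = max(EF_A=8, EF_B=10) = 10; EF_E = 10+14 = 24
ES_F = 6; EF_F = 6+4 = 10
ES_G = 6; EF_G = 6+9 = 15
ES_H = max(EF_C=6, EF_D=19, EF_E=24, EF_F=10, EF_G=15) = 24; EF_H = 24+3 = 27
Expected project duration μ = 27 days. Critical path: B → E → H.

Backward pass:
LF_H = 27; LS_H = 27−3 = 24
LF_G = LS_H = 24; LS_G = 24−9 = 15
LF_F = LS_H = 24; LS_F = 24−4 = 20
LF_E = LS_H = 24; LS_E = 24−14 = 10
LF_D = LS_H = 24; LS_D = 24−9 = 15
LF_C = min(LS_D=15, LS_F=20, LS_G=15, LS_H=24) = 15; LS_C = 15−6 = 9
LF_B = min(LS_D=15, LS_E=10) = 10; LS_B = 10−10 = 0
LF_A = LS_E = 10; LS_A = 10−8 = 2
Slack_F = LS_F − ES_F = 20 − 6 = 14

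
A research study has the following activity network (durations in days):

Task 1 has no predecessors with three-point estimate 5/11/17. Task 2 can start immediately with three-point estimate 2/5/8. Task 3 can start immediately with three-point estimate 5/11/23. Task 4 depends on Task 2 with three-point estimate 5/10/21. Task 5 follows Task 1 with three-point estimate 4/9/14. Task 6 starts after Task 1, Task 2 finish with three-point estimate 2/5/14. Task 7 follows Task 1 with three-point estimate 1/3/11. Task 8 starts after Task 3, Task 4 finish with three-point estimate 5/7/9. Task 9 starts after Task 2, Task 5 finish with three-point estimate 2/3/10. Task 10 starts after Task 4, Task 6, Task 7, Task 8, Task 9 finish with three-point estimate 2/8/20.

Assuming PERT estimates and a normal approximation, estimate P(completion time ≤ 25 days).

0.028

te_Task 1 = (5 + 4·11 + 17)/6 = 66/6 = 11; σ²_Task 1 = ((17−5)/6)² = 4.000
te_Task 2 = (2 + 4·5 + 8)/6 = 30/6 = 5; σ²_Task 2 = ((8−2)/6)² = 1.000
te_Task 3 = (5 + 4·11 + 23)/6 = 72/6 = 12; σ²_Task 3 = ((23−5)/6)² = 9.000
te_Task 4 = (5 + 4·10 + 21)/6 = 66/6 = 11; σ²_Task 4 = ((21−5)/6)² = 7.111
te_Task 5 = (4 + 4·9 + 14)/6 = 54/6 = 9; σ²_Task 5 = ((14−4)/6)² = 2.778
te_Task 6 = (2 + 4·5 + 14)/6 = 36/6 = 6; σ²_Task 6 = ((14−2)/6)² = 4.000
te_Task 7 = (1 + 4·3 + 11)/6 = 24/6 = 4; σ²_Task 7 = ((11−1)/6)² = 2.778
te_Task 8 = (5 + 4·7 + 9)/6 = 42/6 = 7; σ²_Task 8 = ((9−5)/6)² = 0.444
te_Task 9 = (2 + 4·3 + 10)/6 = 24/6 = 4; σ²_Task 9 = ((10−2)/6)² = 1.778
te_Task 10 = (2 + 4·8 + 20)/6 = 54/6 = 9; σ²_Task 10 = ((20−2)/6)² = 9.000

Forward pass:
ES_Task 1 = 0; EF_Task 1 = 11
ES_Task 2 = 0; EF_Task 2 = 5
ES_Task 3 = 0; EF_Task 3 = 12
ES_Task 4 = 5; EF_Task 4 = 5+11 = 16
ES_Task 5 = 11; EF_Task 5 = 11+9 = 20
ES_Task 6 = max(EF_Task 1=11, EF_Task 2=5) = 11; EF_Task 6 = 11+6 = 17
ES_Task 7 = 11; EF_Task 7 = 11+4 = 15
ES_Task 8 = max(EF_Task 3=12, EF_Task 4=16) = 16; EF_Task 8 = 16+7 = 23
ES_Task 9 = max(EF_Task 2=5, EF_Task 5=20) = 20; EF_Task 9 = 20+4 = 24
ES_Task 10 = max(EF_Task 4=16, EF_Task 6=17, EF_Task 7=15, EF_Task 8=23, EF_Task 9=24) = 24; EF_Task 10 = 24+9 = 33
Expected project duration μ = 33 days. Critical path: Task 1 → Task 5 → Task 9 → Task 10.

Variance along critical path = 4.000 + 2.778 + 1.778 + 9.000 = 17.556; σ = √17.556 = 4.190 days.
Z = (25 − 33) / 4.190 = -1.909
P(T ≤ 25) = Φ(-1.909) ≈ 0.028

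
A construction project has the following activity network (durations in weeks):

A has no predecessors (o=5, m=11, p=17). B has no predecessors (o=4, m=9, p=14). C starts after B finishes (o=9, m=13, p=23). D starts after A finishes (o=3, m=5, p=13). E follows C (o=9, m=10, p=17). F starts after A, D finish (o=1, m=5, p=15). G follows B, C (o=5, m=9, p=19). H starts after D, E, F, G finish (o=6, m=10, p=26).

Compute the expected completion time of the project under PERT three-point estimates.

46 weeks

te_A = (5 + 4·11 + 17)/6 = 66/6 = 11
te_B = (4 + 4·9 + 14)/6 = 54/6 = 9
te_C = (9 + 4·13 + 23)/6 = 84/6 = 14
te_D = (3 + 4·5 + 13)/6 = 36/6 = 6
te_E = (9 + 4·10 + 17)/6 = 66/6 = 11
te_F = (1 + 4·5 + 15)/6 = 36/6 = 6
te_G = (5 + 4·9 + 19)/6 = 60/6 = 10
te_H = (6 + 4·10 + 26)/6 = 72/6 = 12

Forward pass:
ES_A = 0; EF_A = 11
ES_B = 0; EF_B = 9
ES_C = 9; EF_C = 9+14 = 23
ES_D = 11; EF_D = 11+6 = 17
ES_E = 23; EF_E = 23+11 = 34
ES_F = max(EF_A=11, EF_D=17) = 17; EF_F = 17+6 = 23
ES_G = max(EF_B=9, EF_C=23) = 23; EF_G = 23+10 = 33
ES_H = max(EF_D=17, EF_E=34, EF_F=23, EF_G=33) = 34; EF_H = 34+12 = 46
Expected project duration μ = 46 weeks. Critical path: B → C → E → H.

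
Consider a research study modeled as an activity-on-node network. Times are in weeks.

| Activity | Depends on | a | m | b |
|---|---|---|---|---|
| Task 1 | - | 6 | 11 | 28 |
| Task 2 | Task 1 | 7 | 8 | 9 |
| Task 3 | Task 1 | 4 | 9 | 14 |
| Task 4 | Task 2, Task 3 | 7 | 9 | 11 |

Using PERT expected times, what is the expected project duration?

31 weeks

te_Task 1 = (6 + 4·11 + 28)/6 = 78/6 = 13
te_Task 2 = (7 + 4·8 + 9)/6 = 48/6 = 8
te_Task 3 = (4 + 4·9 + 14)/6 = 54/6 = 9
te_Task 4 = (7 + 4·9 + 11)/6 = 54/6 = 9

Forward pass:
ES_Task 1 = 0; EF_Task 1 = 13
ES_Task 2 = 13; EF_Task 2 = 13+8 = 21
ES_Task 3 = 13; EF_Task 3 = 13+9 = 22
ES_Task 4 = max(EF_Task 2=21, EF_Task 3=22) = 22; EF_Task 4 = 22+9 = 31
Expected project duration μ = 31 weeks. Critical path: Task 1 → Task 3 → Task 4.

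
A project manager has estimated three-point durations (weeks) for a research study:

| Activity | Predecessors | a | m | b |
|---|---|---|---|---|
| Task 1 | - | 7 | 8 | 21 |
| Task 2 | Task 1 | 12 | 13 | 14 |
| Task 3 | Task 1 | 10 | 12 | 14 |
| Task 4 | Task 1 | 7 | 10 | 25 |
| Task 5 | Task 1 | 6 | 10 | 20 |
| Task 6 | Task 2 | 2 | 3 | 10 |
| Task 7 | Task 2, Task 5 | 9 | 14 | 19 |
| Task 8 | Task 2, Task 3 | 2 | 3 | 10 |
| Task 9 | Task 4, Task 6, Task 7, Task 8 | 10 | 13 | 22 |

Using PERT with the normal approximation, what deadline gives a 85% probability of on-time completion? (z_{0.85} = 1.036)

te_Task 1 = (7 + 4·8 + 21)/6 = 60/6 = 10; σ²_Task 1 = ((21−7)/6)² = 5.444
te_Task 2 = (12 + 4·13 + 14)/6 = 78/6 = 13; σ²_Task 2 = ((14−12)/6)² = 0.111
te_Task 3 = (10 + 4·12 + 14)/6 = 72/6 = 12; σ²_Task 3 = ((14−10)/6)² = 0.444
te_Task 4 = (7 + 4·10 + 25)/6 = 72/6 = 12; σ²_Task 4 = ((25−7)/6)² = 9.000
te_Task 5 = (6 + 4·10 + 20)/6 = 66/6 = 11; σ²_Task 5 = ((20−6)/6)² = 5.444
te_Task 6 = (2 + 4·3 + 10)/6 = 24/6 = 4; σ²_Task 6 = ((10−2)/6)² = 1.778
te_Task 7 = (9 + 4·14 + 19)/6 = 84/6 = 14; σ²_Task 7 = ((19−9)/6)² = 2.778
te_Task 8 = (2 + 4·3 + 10)/6 = 24/6 = 4; σ²_Task 8 = ((10−2)/6)² = 1.778
te_Task 9 = (10 + 4·13 + 22)/6 = 84/6 = 14; σ²_Task 9 = ((22−10)/6)² = 4.000

Forward pass:
ES_Task 1 = 0; EF_Task 1 = 10
ES_Task 2 = 10; EF_Task 2 = 10+13 = 23
ES_Task 3 = 10; EF_Task 3 = 10+12 = 22
ES_Task 4 = 10; EF_Task 4 = 10+12 = 22
ES_Task 5 = 10; EF_Task 5 = 10+11 = 21
ES_Task 6 = 23; EF_Task 6 = 23+4 = 27
ES_Task 7 = max(EF_Task 2=23, EF_Task 5=21) = 23; EF_Task 7 = 23+14 = 37
ES_Task 8 = max(EF_Task 2=23, EF_Task 3=22) = 23; EF_Task 8 = 23+4 = 27
ES_Task 9 = max(EF_Task 4=22, EF_Task 6=27, EF_Task 7=37, EF_Task 8=27) = 37; EF_Task 9 = 37+14 = 51
Expected project duration μ = 51 weeks. Critical path: Task 1 → Task 2 → Task 7 → Task 9.

Variance along critical path = 5.444 + 0.111 + 2.778 + 4.000 = 12.333; σ = 3.512 weeks.
D = μ + z·σ = 51 + 1.036·3.512 = 54.6 weeks

54.6 weeks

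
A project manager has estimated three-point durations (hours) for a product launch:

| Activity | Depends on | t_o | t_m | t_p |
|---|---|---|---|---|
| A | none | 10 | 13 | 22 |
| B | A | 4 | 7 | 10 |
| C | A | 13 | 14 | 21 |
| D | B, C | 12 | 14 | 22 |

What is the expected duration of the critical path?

te_A = (10 + 4·13 + 22)/6 = 84/6 = 14
te_B = (4 + 4·7 + 10)/6 = 42/6 = 7
te_C = (13 + 4·14 + 21)/6 = 90/6 = 15
te_D = (12 + 4·14 + 22)/6 = 90/6 = 15

Forward pass:
ES_A = 0; EF_A = 14
ES_B = 14; EF_B = 14+7 = 21
ES_C = 14; EF_C = 14+15 = 29
ES_D = max(EF_B=21, EF_C=29) = 29; EF_D = 29+15 = 44
Expected project duration μ = 44 hours. Critical path: A → C → D.

44 hours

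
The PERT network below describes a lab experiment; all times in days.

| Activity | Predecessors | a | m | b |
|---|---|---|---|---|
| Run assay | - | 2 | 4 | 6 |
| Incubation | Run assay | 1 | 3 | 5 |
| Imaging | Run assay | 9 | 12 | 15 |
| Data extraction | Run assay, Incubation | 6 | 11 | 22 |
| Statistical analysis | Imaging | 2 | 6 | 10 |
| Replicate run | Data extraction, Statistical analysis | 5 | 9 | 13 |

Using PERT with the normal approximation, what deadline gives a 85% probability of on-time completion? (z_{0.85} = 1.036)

33.3 days

te_Run assay = (2 + 4·4 + 6)/6 = 24/6 = 4; σ²_Run assay = ((6−2)/6)² = 0.444
te_Incubation = (1 + 4·3 + 5)/6 = 18/6 = 3; σ²_Incubation = ((5−1)/6)² = 0.444
te_Imaging = (9 + 4·12 + 15)/6 = 72/6 = 12; σ²_Imaging = ((15−9)/6)² = 1.000
te_Data extraction = (6 + 4·11 + 22)/6 = 72/6 = 12; σ²_Data extraction = ((22−6)/6)² = 7.111
te_Statistical analysis = (2 + 4·6 + 10)/6 = 36/6 = 6; σ²_Statistical analysis = ((10−2)/6)² = 1.778
te_Replicate run = (5 + 4·9 + 13)/6 = 54/6 = 9; σ²_Replicate run = ((13−5)/6)² = 1.778

Forward pass:
ES_Run assay = 0; EF_Run assay = 4
ES_Incubation = 4; EF_Incubation = 4+3 = 7
ES_Imaging = 4; EF_Imaging = 4+12 = 16
ES_Data extraction = max(EF_Run assay=4, EF_Incubation=7) = 7; EF_Data extraction = 7+12 = 19
ES_Statistical analysis = 16; EF_Statistical analysis = 16+6 = 22
ES_Replicate run = max(EF_Data extraction=19, EF_Statistical analysis=22) = 22; EF_Replicate run = 22+9 = 31
Expected project duration μ = 31 days. Critical path: Run assay → Imaging → Statistical analysis → Replicate run.

Variance along critical path = 0.444 + 1.000 + 1.778 + 1.778 = 5.000; σ = 2.236 days.
D = μ + z·σ = 31 + 1.036·2.236 = 33.3 days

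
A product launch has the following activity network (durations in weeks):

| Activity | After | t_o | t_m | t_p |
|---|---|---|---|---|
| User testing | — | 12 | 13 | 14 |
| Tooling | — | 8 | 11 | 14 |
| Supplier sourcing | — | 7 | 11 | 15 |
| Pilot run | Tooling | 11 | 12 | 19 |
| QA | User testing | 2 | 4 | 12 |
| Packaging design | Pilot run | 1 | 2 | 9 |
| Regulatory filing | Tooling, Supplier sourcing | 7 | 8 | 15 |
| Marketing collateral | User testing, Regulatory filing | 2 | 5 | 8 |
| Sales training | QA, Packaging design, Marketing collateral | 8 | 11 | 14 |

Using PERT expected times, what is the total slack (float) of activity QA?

te_User testing = (12 + 4·13 + 14)/6 = 78/6 = 13
te_Tooling = (8 + 4·11 + 14)/6 = 66/6 = 11
te_Supplier sourcing = (7 + 4·11 + 15)/6 = 66/6 = 11
te_Pilot run = (11 + 4·12 + 19)/6 = 78/6 = 13
te_QA = (2 + 4·4 + 12)/6 = 30/6 = 5
te_Packaging design = (1 + 4·2 + 9)/6 = 18/6 = 3
te_Regulatory filing = (7 + 4·8 + 15)/6 = 54/6 = 9
te_Marketing collateral = (2 + 4·5 + 8)/6 = 30/6 = 5
te_Sales training = (8 + 4·11 + 14)/6 = 66/6 = 11

Forward pass:
ES_User testing = 0; EF_User testing = 13
ES_Tooling = 0; EF_Tooling = 11
ES_Supplier sourcing = 0; EF_Supplier sourcing = 11
ES_Pilot run = 11; EF_Pilot run = 11+13 = 24
ES_QA = 13; EF_QA = 13+5 = 18
ES_Packaging design = 24; EF_Packaging design = 24+3 = 27
ES_Regulatory filing = max(EF_Tooling=11, EF_Supplier sourcing=11) = 11; EF_Regulatory filing = 11+9 = 20
ES_Marketing collateral = max(EF_User testing=13, EF_Regulatory filing=20) = 20; EF_Marketing collateral = 20+5 = 25
ES_Sales training = max(EF_QA=18, EF_Packaging design=27, EF_Marketing collateral=25) = 27; EF_Sales training = 27+11 = 38
Expected project duration μ = 38 weeks. Critical path: Tooling → Pilot run → Packaging design → Sales training.

Backward pass:
LF_Sales training = 38; LS_Sales training = 38−11 = 27
LF_Marketing collateral = LS_Sales training = 27; LS_Marketing collateral = 27−5 = 22
LF_Regulatory filing = LS_Marketing collateral = 22; LS_Regulatory filing = 22−9 = 13
LF_Packaging design = LS_Sales training = 27; LS_Packaging design = 27−3 = 24
LF_QA = LS_Sales training = 27; LS_QA = 27−5 = 22
LF_Pilot run = LS_Packaging design = 24; LS_Pilot run = 24−13 = 11
LF_Supplier sourcing = LS_Regulatory filing = 13; LS_Supplier sourcing = 13−11 = 2
LF_Tooling = min(LS_Pilot run=11, LS_Regulatory filing=13) = 11; LS_Tooling = 11−11 = 0
LF_User testing = min(LS_QA=22, LS_Marketing collateral=22) = 22; LS_User testing = 22−13 = 9
Slack_QA = LS_QA − ES_QA = 22 − 13 = 9

9 weeks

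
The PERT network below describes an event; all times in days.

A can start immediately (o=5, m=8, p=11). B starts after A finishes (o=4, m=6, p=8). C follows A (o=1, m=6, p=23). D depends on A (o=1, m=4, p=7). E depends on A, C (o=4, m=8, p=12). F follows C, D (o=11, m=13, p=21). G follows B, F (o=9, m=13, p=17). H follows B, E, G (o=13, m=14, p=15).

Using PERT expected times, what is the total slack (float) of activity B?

16 days

te_A = (5 + 4·8 + 11)/6 = 48/6 = 8
te_B = (4 + 4·6 + 8)/6 = 36/6 = 6
te_C = (1 + 4·6 + 23)/6 = 48/6 = 8
te_D = (1 + 4·4 + 7)/6 = 24/6 = 4
te_E = (4 + 4·8 + 12)/6 = 48/6 = 8
te_F = (11 + 4·13 + 21)/6 = 84/6 = 14
te_G = (9 + 4·13 + 17)/6 = 78/6 = 13
te_H = (13 + 4·14 + 15)/6 = 84/6 = 14

Forward pass:
ES_A = 0; EF_A = 8
ES_B = 8; EF_B = 8+6 = 14
ES_C = 8; EF_C = 8+8 = 16
ES_D = 8; EF_D = 8+4 = 12
ES_E = max(EF_A=8, EF_C=16) = 16; EF_E = 16+8 = 24
ES_F = max(EF_C=16, EF_D=12) = 16; EF_F = 16+14 = 30
ES_G = max(EF_B=14, EF_F=30) = 30; EF_G = 30+13 = 43
ES_H = max(EF_B=14, EF_E=24, EF_G=43) = 43; EF_H = 43+14 = 57
Expected project duration μ = 57 days. Critical path: A → C → F → G → H.

Backward pass:
LF_H = 57; LS_H = 57−14 = 43
LF_G = LS_H = 43; LS_G = 43−13 = 30
LF_F = LS_G = 30; LS_F = 30−14 = 16
LF_E = LS_H = 43; LS_E = 43−8 = 35
LF_D = LS_F = 16; LS_D = 16−4 = 12
LF_C = min(LS_E=35, LS_F=16) = 16; LS_C = 16−8 = 8
LF_B = min(LS_G=30, LS_H=43) = 30; LS_B = 30−6 = 24
LF_A = min(LS_B=24, LS_C=8, LS_D=12, LS_E=35) = 8; LS_A = 8−8 = 0
Slack_B = LS_B − ES_B = 24 − 8 = 16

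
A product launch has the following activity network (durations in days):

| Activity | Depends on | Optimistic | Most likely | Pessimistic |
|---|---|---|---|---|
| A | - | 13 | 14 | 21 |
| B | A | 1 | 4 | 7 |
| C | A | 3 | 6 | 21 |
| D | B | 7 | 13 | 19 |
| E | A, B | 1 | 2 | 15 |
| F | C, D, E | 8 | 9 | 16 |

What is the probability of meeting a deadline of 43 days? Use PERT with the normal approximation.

0.634

te_A = (13 + 4·14 + 21)/6 = 90/6 = 15; σ²_A = ((21−13)/6)² = 1.778
te_B = (1 + 4·4 + 7)/6 = 24/6 = 4; σ²_B = ((7−1)/6)² = 1.000
te_C = (3 + 4·6 + 21)/6 = 48/6 = 8; σ²_C = ((21−3)/6)² = 9.000
te_D = (7 + 4·13 + 19)/6 = 78/6 = 13; σ²_D = ((19−7)/6)² = 4.000
te_E = (1 + 4·2 + 15)/6 = 24/6 = 4; σ²_E = ((15−1)/6)² = 5.444
te_F = (8 + 4·9 + 16)/6 = 60/6 = 10; σ²_F = ((16−8)/6)² = 1.778

Forward pass:
ES_A = 0; EF_A = 15
ES_B = 15; EF_B = 15+4 = 19
ES_C = 15; EF_C = 15+8 = 23
ES_D = 19; EF_D = 19+13 = 32
ES_E = max(EF_A=15, EF_B=19) = 19; EF_E = 19+4 = 23
ES_F = max(EF_C=23, EF_D=32, EF_E=23) = 32; EF_F = 32+10 = 42
Expected project duration μ = 42 days. Critical path: A → B → D → F.

Variance along critical path = 1.778 + 1.000 + 4.000 + 1.778 = 8.556; σ = √8.556 = 2.925 days.
Z = (43 − 42) / 2.925 = 0.342
P(T ≤ 43) = Φ(0.342) ≈ 0.634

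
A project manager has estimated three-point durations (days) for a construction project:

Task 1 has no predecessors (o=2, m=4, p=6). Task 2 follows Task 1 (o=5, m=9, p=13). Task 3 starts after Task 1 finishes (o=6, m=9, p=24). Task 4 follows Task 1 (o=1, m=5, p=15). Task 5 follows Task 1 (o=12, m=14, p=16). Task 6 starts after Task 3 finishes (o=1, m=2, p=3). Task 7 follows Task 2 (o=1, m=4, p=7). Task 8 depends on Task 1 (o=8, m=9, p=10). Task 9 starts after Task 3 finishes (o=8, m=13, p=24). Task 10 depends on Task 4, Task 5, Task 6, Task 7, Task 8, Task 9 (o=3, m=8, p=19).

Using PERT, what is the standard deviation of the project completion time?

te_Task 1 = (2 + 4·4 + 6)/6 = 24/6 = 4; σ²_Task 1 = ((6−2)/6)² = 0.444
te_Task 2 = (5 + 4·9 + 13)/6 = 54/6 = 9; σ²_Task 2 = ((13−5)/6)² = 1.778
te_Task 3 = (6 + 4·9 + 24)/6 = 66/6 = 11; σ²_Task 3 = ((24−6)/6)² = 9.000
te_Task 4 = (1 + 4·5 + 15)/6 = 36/6 = 6; σ²_Task 4 = ((15−1)/6)² = 5.444
te_Task 5 = (12 + 4·14 + 16)/6 = 84/6 = 14; σ²_Task 5 = ((16−12)/6)² = 0.444
te_Task 6 = (1 + 4·2 + 3)/6 = 12/6 = 2; σ²_Task 6 = ((3−1)/6)² = 0.111
te_Task 7 = (1 + 4·4 + 7)/6 = 24/6 = 4; σ²_Task 7 = ((7−1)/6)² = 1.000
te_Task 8 = (8 + 4·9 + 10)/6 = 54/6 = 9; σ²_Task 8 = ((10−8)/6)² = 0.111
te_Task 9 = (8 + 4·13 + 24)/6 = 84/6 = 14; σ²_Task 9 = ((24−8)/6)² = 7.111
te_Task 10 = (3 + 4·8 + 19)/6 = 54/6 = 9; σ²_Task 10 = ((19−3)/6)² = 7.111

Forward pass:
ES_Task 1 = 0; EF_Task 1 = 4
ES_Task 2 = 4; EF_Task 2 = 4+9 = 13
ES_Task 3 = 4; EF_Task 3 = 4+11 = 15
ES_Task 4 = 4; EF_Task 4 = 4+6 = 10
ES_Task 5 = 4; EF_Task 5 = 4+14 = 18
ES_Task 6 = 15; EF_Task 6 = 15+2 = 17
ES_Task 7 = 13; EF_Task 7 = 13+4 = 17
ES_Task 8 = 4; EF_Task 8 = 4+9 = 13
ES_Task 9 = 15; EF_Task 9 = 15+14 = 29
ES_Task 10 = max(EF_Task 4=10, EF_Task 5=18, EF_Task 6=17, EF_Task 7=17, EF_Task 8=13, EF_Task 9=29) = 29; EF_Task 10 = 29+9 = 38
Expected project duration μ = 38 days. Critical path: Task 1 → Task 3 → Task 9 → Task 10.

Variance along critical path = 0.444 + 9.000 + 7.111 + 7.111 = 23.667
σ = √23.667 = 4.865 days

4.86 days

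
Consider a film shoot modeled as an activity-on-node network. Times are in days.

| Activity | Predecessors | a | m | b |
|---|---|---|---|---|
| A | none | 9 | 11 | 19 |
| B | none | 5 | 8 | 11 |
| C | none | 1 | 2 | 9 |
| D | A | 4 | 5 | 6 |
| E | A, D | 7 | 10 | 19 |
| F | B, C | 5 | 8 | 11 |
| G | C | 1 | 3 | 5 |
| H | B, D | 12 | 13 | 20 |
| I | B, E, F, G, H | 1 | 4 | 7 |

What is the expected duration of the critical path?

te_A = (9 + 4·11 + 19)/6 = 72/6 = 12
te_B = (5 + 4·8 + 11)/6 = 48/6 = 8
te_C = (1 + 4·2 + 9)/6 = 18/6 = 3
te_D = (4 + 4·5 + 6)/6 = 30/6 = 5
te_E = (7 + 4·10 + 19)/6 = 66/6 = 11
te_F = (5 + 4·8 + 11)/6 = 48/6 = 8
te_G = (1 + 4·3 + 5)/6 = 18/6 = 3
te_H = (12 + 4·13 + 20)/6 = 84/6 = 14
te_I = (1 + 4·4 + 7)/6 = 24/6 = 4

Forward pass:
ES_A = 0; EF_A = 12
ES_B = 0; EF_B = 8
ES_C = 0; EF_C = 3
ES_D = 12; EF_D = 12+5 = 17
ES_E = max(EF_A=12, EF_D=17) = 17; EF_E = 17+11 = 28
ES_F = max(EF_B=8, EF_C=3) = 8; EF_F = 8+8 = 16
ES_G = 3; EF_G = 3+3 = 6
ES_H = max(EF_B=8, EF_D=17) = 17; EF_H = 17+14 = 31
ES_I = max(EF_B=8, EF_E=28, EF_F=16, EF_G=6, EF_H=31) = 31; EF_I = 31+4 = 35
Expected project duration μ = 35 days. Critical path: A → D → H → I.

35 days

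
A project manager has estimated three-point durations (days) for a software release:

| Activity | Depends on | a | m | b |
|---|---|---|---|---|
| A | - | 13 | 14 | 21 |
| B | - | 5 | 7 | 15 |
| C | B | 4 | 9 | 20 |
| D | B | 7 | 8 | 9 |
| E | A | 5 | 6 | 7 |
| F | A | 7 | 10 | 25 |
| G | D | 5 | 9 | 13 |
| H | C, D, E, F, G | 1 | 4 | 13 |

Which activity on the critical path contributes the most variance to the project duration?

te_A = (13 + 4·14 + 21)/6 = 90/6 = 15; σ²_A = ((21−13)/6)² = 1.778
te_B = (5 + 4·7 + 15)/6 = 48/6 = 8; σ²_B = ((15−5)/6)² = 2.778
te_C = (4 + 4·9 + 20)/6 = 60/6 = 10; σ²_C = ((20−4)/6)² = 7.111
te_D = (7 + 4·8 + 9)/6 = 48/6 = 8; σ²_D = ((9−7)/6)² = 0.111
te_E = (5 + 4·6 + 7)/6 = 36/6 = 6; σ²_E = ((7−5)/6)² = 0.111
te_F = (7 + 4·10 + 25)/6 = 72/6 = 12; σ²_F = ((25−7)/6)² = 9.000
te_G = (5 + 4·9 + 13)/6 = 54/6 = 9; σ²_G = ((13−5)/6)² = 1.778
te_H = (1 + 4·4 + 13)/6 = 30/6 = 5; σ²_H = ((13−1)/6)² = 4.000

Forward pass:
ES_A = 0; EF_A = 15
ES_B = 0; EF_B = 8
ES_C = 8; EF_C = 8+10 = 18
ES_D = 8; EF_D = 8+8 = 16
ES_E = 15; EF_E = 15+6 = 21
ES_F = 15; EF_F = 15+12 = 27
ES_G = 16; EF_G = 16+9 = 25
ES_H = max(EF_C=18, EF_D=16, EF_E=21, EF_F=27, EF_G=25) = 27; EF_H = 27+5 = 32
Expected project duration μ = 32 days. Critical path: A → F → H.

Variances on critical path: σ²_A=1.778, σ²_F=9.000, σ²_H=4.000.
Largest is σ²_F = 9.000.

F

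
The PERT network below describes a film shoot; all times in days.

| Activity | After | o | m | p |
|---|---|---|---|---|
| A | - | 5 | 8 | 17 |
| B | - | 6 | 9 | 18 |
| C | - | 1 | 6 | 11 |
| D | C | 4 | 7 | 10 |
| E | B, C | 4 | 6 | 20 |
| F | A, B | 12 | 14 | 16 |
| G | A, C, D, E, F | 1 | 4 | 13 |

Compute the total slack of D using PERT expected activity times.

11 days

te_A = (5 + 4·8 + 17)/6 = 54/6 = 9
te_B = (6 + 4·9 + 18)/6 = 60/6 = 10
te_C = (1 + 4·6 + 11)/6 = 36/6 = 6
te_D = (4 + 4·7 + 10)/6 = 42/6 = 7
te_E = (4 + 4·6 + 20)/6 = 48/6 = 8
te_F = (12 + 4·14 + 16)/6 = 84/6 = 14
te_G = (1 + 4·4 + 13)/6 = 30/6 = 5

Forward pass:
ES_A = 0; EF_A = 9
ES_B = 0; EF_B = 10
ES_C = 0; EF_C = 6
ES_D = 6; EF_D = 6+7 = 13
ES_E = max(EF_B=10, EF_C=6) = 10; EF_E = 10+8 = 18
ES_F = max(EF_A=9, EF_B=10) = 10; EF_F = 10+14 = 24
ES_G = max(EF_A=9, EF_C=6, EF_D=13, EF_E=18, EF_F=24) = 24; EF_G = 24+5 = 29
Expected project duration μ = 29 days. Critical path: B → F → G.

Backward pass:
LF_G = 29; LS_G = 29−5 = 24
LF_F = LS_G = 24; LS_F = 24−14 = 10
LF_E = LS_G = 24; LS_E = 24−8 = 16
LF_D = LS_G = 24; LS_D = 24−7 = 17
LF_C = min(LS_D=17, LS_E=16, LS_G=24) = 16; LS_C = 16−6 = 10
LF_B = min(LS_E=16, LS_F=10) = 10; LS_B = 10−10 = 0
LF_A = min(LS_F=10, LS_G=24) = 10; LS_A = 10−9 = 1
Slack_D = LS_D − ES_D = 17 − 6 = 11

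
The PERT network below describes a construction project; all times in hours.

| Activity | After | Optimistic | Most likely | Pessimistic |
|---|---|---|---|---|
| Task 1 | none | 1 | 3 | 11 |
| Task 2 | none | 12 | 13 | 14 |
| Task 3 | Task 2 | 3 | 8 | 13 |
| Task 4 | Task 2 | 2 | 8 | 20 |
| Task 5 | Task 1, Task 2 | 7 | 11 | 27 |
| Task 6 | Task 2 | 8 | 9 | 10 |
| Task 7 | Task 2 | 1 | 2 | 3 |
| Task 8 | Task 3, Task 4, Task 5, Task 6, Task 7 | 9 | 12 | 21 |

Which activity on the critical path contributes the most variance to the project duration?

te_Task 1 = (1 + 4·3 + 11)/6 = 24/6 = 4; σ²_Task 1 = ((11−1)/6)² = 2.778
te_Task 2 = (12 + 4·13 + 14)/6 = 78/6 = 13; σ²_Task 2 = ((14−12)/6)² = 0.111
te_Task 3 = (3 + 4·8 + 13)/6 = 48/6 = 8; σ²_Task 3 = ((13−3)/6)² = 2.778
te_Task 4 = (2 + 4·8 + 20)/6 = 54/6 = 9; σ²_Task 4 = ((20−2)/6)² = 9.000
te_Task 5 = (7 + 4·11 + 27)/6 = 78/6 = 13; σ²_Task 5 = ((27−7)/6)² = 11.111
te_Task 6 = (8 + 4·9 + 10)/6 = 54/6 = 9; σ²_Task 6 = ((10−8)/6)² = 0.111
te_Task 7 = (1 + 4·2 + 3)/6 = 12/6 = 2; σ²_Task 7 = ((3−1)/6)² = 0.111
te_Task 8 = (9 + 4·12 + 21)/6 = 78/6 = 13; σ²_Task 8 = ((21−9)/6)² = 4.000

Forward pass:
ES_Task 1 = 0; EF_Task 1 = 4
ES_Task 2 = 0; EF_Task 2 = 13
ES_Task 3 = 13; EF_Task 3 = 13+8 = 21
ES_Task 4 = 13; EF_Task 4 = 13+9 = 22
ES_Task 5 = max(EF_Task 1=4, EF_Task 2=13) = 13; EF_Task 5 = 13+13 = 26
ES_Task 6 = 13; EF_Task 6 = 13+9 = 22
ES_Task 7 = 13; EF_Task 7 = 13+2 = 15
ES_Task 8 = max(EF_Task 3=21, EF_Task 4=22, EF_Task 5=26, EF_Task 6=22, EF_Task 7=15) = 26; EF_Task 8 = 26+13 = 39
Expected project duration μ = 39 hours. Critical path: Task 2 → Task 5 → Task 8.

Variances on critical path: σ²_Task 2=0.111, σ²_Task 5=11.111, σ²_Task 8=4.000.
Largest is σ²_Task 5 = 11.111.

Task 5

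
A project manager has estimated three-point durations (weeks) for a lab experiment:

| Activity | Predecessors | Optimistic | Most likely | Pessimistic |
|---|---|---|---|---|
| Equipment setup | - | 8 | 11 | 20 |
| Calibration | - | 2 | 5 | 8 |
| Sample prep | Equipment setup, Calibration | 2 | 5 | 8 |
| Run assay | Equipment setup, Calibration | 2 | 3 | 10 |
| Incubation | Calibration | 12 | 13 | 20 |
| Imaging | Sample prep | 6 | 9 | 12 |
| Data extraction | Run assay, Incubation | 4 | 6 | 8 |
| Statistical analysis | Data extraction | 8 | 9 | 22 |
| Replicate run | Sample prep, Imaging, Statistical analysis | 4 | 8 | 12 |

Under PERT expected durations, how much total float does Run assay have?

3 weeks

te_Equipment setup = (8 + 4·11 + 20)/6 = 72/6 = 12
te_Calibration = (2 + 4·5 + 8)/6 = 30/6 = 5
te_Sample prep = (2 + 4·5 + 8)/6 = 30/6 = 5
te_Run assay = (2 + 4·3 + 10)/6 = 24/6 = 4
te_Incubation = (12 + 4·13 + 20)/6 = 84/6 = 14
te_Imaging = (6 + 4·9 + 12)/6 = 54/6 = 9
te_Data extraction = (4 + 4·6 + 8)/6 = 36/6 = 6
te_Statistical analysis = (8 + 4·9 + 22)/6 = 66/6 = 11
te_Replicate run = (4 + 4·8 + 12)/6 = 48/6 = 8

Forward pass:
ES_Equipment setup = 0; EF_Equipment setup = 12
ES_Calibration = 0; EF_Calibration = 5
ES_Sample prep = max(EF_Equipment setup=12, EF_Calibration=5) = 12; EF_Sample prep = 12+5 = 17
ES_Run assay = max(EF_Equipment setup=12, EF_Calibration=5) = 12; EF_Run assay = 12+4 = 16
ES_Incubation = 5; EF_Incubation = 5+14 = 19
ES_Imaging = 17; EF_Imaging = 17+9 = 26
ES_Data extraction = max(EF_Run assay=16, EF_Incubation=19) = 19; EF_Data extraction = 19+6 = 25
ES_Statistical analysis = 25; EF_Statistical analysis = 25+11 = 36
ES_Replicate run = max(EF_Sample prep=17, EF_Imaging=26, EF_Statistical analysis=36) = 36; EF_Replicate run = 36+8 = 44
Expected project duration μ = 44 weeks. Critical path: Calibration → Incubation → Data extraction → Statistical analysis → Replicate run.

Backward pass:
LF_Replicate run = 44; LS_Replicate run = 44−8 = 36
LF_Statistical analysis = LS_Replicate run = 36; LS_Statistical analysis = 36−11 = 25
LF_Data extraction = LS_Statistical analysis = 25; LS_Data extraction = 25−6 = 19
LF_Imaging = LS_Replicate run = 36; LS_Imaging = 36−9 = 27
LF_Incubation = LS_Data extraction = 19; LS_Incubation = 19−14 = 5
LF_Run assay = LS_Data extraction = 19; LS_Run assay = 19−4 = 15
LF_Sample prep = min(LS_Imaging=27, LS_Replicate run=36) = 27; LS_Sample prep = 27−5 = 22
LF_Calibration = min(LS_Sample prep=22, LS_Run assay=15, LS_Incubation=5) = 5; LS_Calibration = 5−5 = 0
LF_Equipment setup = min(LS_Sample prep=22, LS_Run assay=15) = 15; LS_Equipment setup = 15−12 = 3
Slack_Run assay = LS_Run assay − ES_Run assay = 15 − 12 = 3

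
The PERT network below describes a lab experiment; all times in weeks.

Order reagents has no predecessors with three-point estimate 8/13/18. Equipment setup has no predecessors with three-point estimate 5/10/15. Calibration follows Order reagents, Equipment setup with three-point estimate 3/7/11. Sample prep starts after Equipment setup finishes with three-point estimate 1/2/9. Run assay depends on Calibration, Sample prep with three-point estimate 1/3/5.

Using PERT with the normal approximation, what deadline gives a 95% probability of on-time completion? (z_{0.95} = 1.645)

te_Order reagents = (8 + 4·13 + 18)/6 = 78/6 = 13; σ²_Order reagents = ((18−8)/6)² = 2.778
te_Equipment setup = (5 + 4·10 + 15)/6 = 60/6 = 10; σ²_Equipment setup = ((15−5)/6)² = 2.778
te_Calibration = (3 + 4·7 + 11)/6 = 42/6 = 7; σ²_Calibration = ((11−3)/6)² = 1.778
te_Sample prep = (1 + 4·2 + 9)/6 = 18/6 = 3; σ²_Sample prep = ((9−1)/6)² = 1.778
te_Run assay = (1 + 4·3 + 5)/6 = 18/6 = 3; σ²_Run assay = ((5−1)/6)² = 0.444

Forward pass:
ES_Order reagents = 0; EF_Order reagents = 13
ES_Equipment setup = 0; EF_Equipment setup = 10
ES_Calibration = max(EF_Order reagents=13, EF_Equipment setup=10) = 13; EF_Calibration = 13+7 = 20
ES_Sample prep = 10; EF_Sample prep = 10+3 = 13
ES_Run assay = max(EF_Calibration=20, EF_Sample prep=13) = 20; EF_Run assay = 20+3 = 23
Expected project duration μ = 23 weeks. Critical path: Order reagents → Calibration → Run assay.

Variance along critical path = 2.778 + 1.778 + 0.444 = 5.000; σ = 2.236 weeks.
D = μ + z·σ = 23 + 1.645·2.236 = 26.7 weeks

26.7 weeks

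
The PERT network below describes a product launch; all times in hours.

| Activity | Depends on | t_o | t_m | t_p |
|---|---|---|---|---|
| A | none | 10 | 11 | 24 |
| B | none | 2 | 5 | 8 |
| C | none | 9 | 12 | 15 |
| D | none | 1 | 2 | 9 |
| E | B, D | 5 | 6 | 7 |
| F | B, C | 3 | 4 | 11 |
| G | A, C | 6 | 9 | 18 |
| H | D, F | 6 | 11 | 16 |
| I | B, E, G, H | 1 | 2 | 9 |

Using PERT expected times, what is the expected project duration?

te_A = (10 + 4·11 + 24)/6 = 78/6 = 13
te_B = (2 + 4·5 + 8)/6 = 30/6 = 5
te_C = (9 + 4·12 + 15)/6 = 72/6 = 12
te_D = (1 + 4·2 + 9)/6 = 18/6 = 3
te_E = (5 + 4·6 + 7)/6 = 36/6 = 6
te_F = (3 + 4·4 + 11)/6 = 30/6 = 5
te_G = (6 + 4·9 + 18)/6 = 60/6 = 10
te_H = (6 + 4·11 + 16)/6 = 66/6 = 11
te_I = (1 + 4·2 + 9)/6 = 18/6 = 3

Forward pass:
ES_A = 0; EF_A = 13
ES_B = 0; EF_B = 5
ES_C = 0; EF_C = 12
ES_D = 0; EF_D = 3
ES_E = max(EF_B=5, EF_D=3) = 5; EF_E = 5+6 = 11
ES_F = max(EF_B=5, EF_C=12) = 12; EF_F = 12+5 = 17
ES_G = max(EF_A=13, EF_C=12) = 13; EF_G = 13+10 = 23
ES_H = max(EF_D=3, EF_F=17) = 17; EF_H = 17+11 = 28
ES_I = max(EF_B=5, EF_E=11, EF_G=23, EF_H=28) = 28; EF_I = 28+3 = 31
Expected project duration μ = 31 hours. Critical path: C → F → H → I.

31 hours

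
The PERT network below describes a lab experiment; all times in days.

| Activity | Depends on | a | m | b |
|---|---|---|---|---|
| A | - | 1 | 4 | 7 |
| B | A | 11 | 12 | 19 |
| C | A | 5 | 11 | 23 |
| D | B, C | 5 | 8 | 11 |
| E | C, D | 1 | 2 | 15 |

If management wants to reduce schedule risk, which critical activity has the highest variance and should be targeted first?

te_A = (1 + 4·4 + 7)/6 = 24/6 = 4; σ²_A = ((7−1)/6)² = 1.000
te_B = (11 + 4·12 + 19)/6 = 78/6 = 13; σ²_B = ((19−11)/6)² = 1.778
te_C = (5 + 4·11 + 23)/6 = 72/6 = 12; σ²_C = ((23−5)/6)² = 9.000
te_D = (5 + 4·8 + 11)/6 = 48/6 = 8; σ²_D = ((11−5)/6)² = 1.000
te_E = (1 + 4·2 + 15)/6 = 24/6 = 4; σ²_E = ((15−1)/6)² = 5.444

Forward pass:
ES_A = 0; EF_A = 4
ES_B = 4; EF_B = 4+13 = 17
ES_C = 4; EF_C = 4+12 = 16
ES_D = max(EF_B=17, EF_C=16) = 17; EF_D = 17+8 = 25
ES_E = max(EF_C=16, EF_D=25) = 25; EF_E = 25+4 = 29
Expected project duration μ = 29 days. Critical path: A → B → D → E.

Variances on critical path: σ²_A=1.000, σ²_B=1.778, σ²_D=1.000, σ²_E=5.444.
Largest is σ²_E = 5.444.

E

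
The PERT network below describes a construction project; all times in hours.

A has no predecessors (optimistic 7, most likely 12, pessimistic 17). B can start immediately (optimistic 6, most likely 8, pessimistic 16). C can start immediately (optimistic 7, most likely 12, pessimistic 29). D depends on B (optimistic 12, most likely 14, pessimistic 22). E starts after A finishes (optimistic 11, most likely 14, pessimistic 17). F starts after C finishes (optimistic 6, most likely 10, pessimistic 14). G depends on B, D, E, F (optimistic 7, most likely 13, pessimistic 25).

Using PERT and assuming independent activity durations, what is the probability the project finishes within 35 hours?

0.081

te_A = (7 + 4·12 + 17)/6 = 72/6 = 12; σ²_A = ((17−7)/6)² = 2.778
te_B = (6 + 4·8 + 16)/6 = 54/6 = 9; σ²_B = ((16−6)/6)² = 2.778
te_C = (7 + 4·12 + 29)/6 = 84/6 = 14; σ²_C = ((29−7)/6)² = 13.444
te_D = (12 + 4·14 + 22)/6 = 90/6 = 15; σ²_D = ((22−12)/6)² = 2.778
te_E = (11 + 4·14 + 17)/6 = 84/6 = 14; σ²_E = ((17−11)/6)² = 1.000
te_F = (6 + 4·10 + 14)/6 = 60/6 = 10; σ²_F = ((14−6)/6)² = 1.778
te_G = (7 + 4·13 + 25)/6 = 84/6 = 14; σ²_G = ((25−7)/6)² = 9.000

Forward pass:
ES_A = 0; EF_A = 12
ES_B = 0; EF_B = 9
ES_C = 0; EF_C = 14
ES_D = 9; EF_D = 9+15 = 24
ES_E = 12; EF_E = 12+14 = 26
ES_F = 14; EF_F = 14+10 = 24
ES_G = max(EF_B=9, EF_D=24, EF_E=26, EF_F=24) = 26; EF_G = 26+14 = 40
Expected project duration μ = 40 hours. Critical path: A → E → G.

Variance along critical path = 2.778 + 1.000 + 9.000 = 12.778; σ = √12.778 = 3.575 hours.
Z = (35 − 40) / 3.575 = -1.399
P(T ≤ 35) = Φ(-1.399) ≈ 0.081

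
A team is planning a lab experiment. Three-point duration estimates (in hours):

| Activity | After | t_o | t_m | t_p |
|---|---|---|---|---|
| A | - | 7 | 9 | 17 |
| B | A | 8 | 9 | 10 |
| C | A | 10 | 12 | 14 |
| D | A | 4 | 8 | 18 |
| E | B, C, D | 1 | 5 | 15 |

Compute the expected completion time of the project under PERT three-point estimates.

28 hours

te_A = (7 + 4·9 + 17)/6 = 60/6 = 10
te_B = (8 + 4·9 + 10)/6 = 54/6 = 9
te_C = (10 + 4·12 + 14)/6 = 72/6 = 12
te_D = (4 + 4·8 + 18)/6 = 54/6 = 9
te_E = (1 + 4·5 + 15)/6 = 36/6 = 6

Forward pass:
ES_A = 0; EF_A = 10
ES_B = 10; EF_B = 10+9 = 19
ES_C = 10; EF_C = 10+12 = 22
ES_D = 10; EF_D = 10+9 = 19
ES_E = max(EF_B=19, EF_C=22, EF_D=19) = 22; EF_E = 22+6 = 28
Expected project duration μ = 28 hours. Critical path: A → C → E.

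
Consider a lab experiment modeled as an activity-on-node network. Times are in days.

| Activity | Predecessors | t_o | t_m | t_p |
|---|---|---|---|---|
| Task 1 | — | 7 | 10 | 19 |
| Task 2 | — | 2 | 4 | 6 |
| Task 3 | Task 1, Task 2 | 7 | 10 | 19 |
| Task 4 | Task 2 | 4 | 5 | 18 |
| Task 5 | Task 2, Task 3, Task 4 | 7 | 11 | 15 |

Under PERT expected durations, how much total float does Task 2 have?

te_Task 1 = (7 + 4·10 + 19)/6 = 66/6 = 11
te_Task 2 = (2 + 4·4 + 6)/6 = 24/6 = 4
te_Task 3 = (7 + 4·10 + 19)/6 = 66/6 = 11
te_Task 4 = (4 + 4·5 + 18)/6 = 42/6 = 7
te_Task 5 = (7 + 4·11 + 15)/6 = 66/6 = 11

Forward pass:
ES_Task 1 = 0; EF_Task 1 = 11
ES_Task 2 = 0; EF_Task 2 = 4
ES_Task 3 = max(EF_Task 1=11, EF_Task 2=4) = 11; EF_Task 3 = 11+11 = 22
ES_Task 4 = 4; EF_Task 4 = 4+7 = 11
ES_Task 5 = max(EF_Task 2=4, EF_Task 3=22, EF_Task 4=11) = 22; EF_Task 5 = 22+11 = 33
Expected project duration μ = 33 days. Critical path: Task 1 → Task 3 → Task 5.

Backward pass:
LF_Task 5 = 33; LS_Task 5 = 33−11 = 22
LF_Task 4 = LS_Task 5 = 22; LS_Task 4 = 22−7 = 15
LF_Task 3 = LS_Task 5 = 22; LS_Task 3 = 22−11 = 11
LF_Task 2 = min(LS_Task 3=11, LS_Task 4=15, LS_Task 5=22) = 11; LS_Task 2 = 11−4 = 7
LF_Task 1 = LS_Task 3 = 11; LS_Task 1 = 11−11 = 0
Slack_Task 2 = LS_Task 2 − ES_Task 2 = 7 − 0 = 7

7 days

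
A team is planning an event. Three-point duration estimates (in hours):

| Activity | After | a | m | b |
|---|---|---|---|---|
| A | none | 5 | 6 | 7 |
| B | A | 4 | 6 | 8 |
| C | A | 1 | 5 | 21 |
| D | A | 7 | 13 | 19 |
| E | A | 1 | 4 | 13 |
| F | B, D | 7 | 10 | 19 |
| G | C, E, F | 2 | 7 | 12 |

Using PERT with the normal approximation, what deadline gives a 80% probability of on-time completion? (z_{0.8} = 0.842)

te_A = (5 + 4·6 + 7)/6 = 36/6 = 6; σ²_A = ((7−5)/6)² = 0.111
te_B = (4 + 4·6 + 8)/6 = 36/6 = 6; σ²_B = ((8−4)/6)² = 0.444
te_C = (1 + 4·5 + 21)/6 = 42/6 = 7; σ²_C = ((21−1)/6)² = 11.111
te_D = (7 + 4·13 + 19)/6 = 78/6 = 13; σ²_D = ((19−7)/6)² = 4.000
te_E = (1 + 4·4 + 13)/6 = 30/6 = 5; σ²_E = ((13−1)/6)² = 4.000
te_F = (7 + 4·10 + 19)/6 = 66/6 = 11; σ²_F = ((19−7)/6)² = 4.000
te_G = (2 + 4·7 + 12)/6 = 42/6 = 7; σ²_G = ((12−2)/6)² = 2.778

Forward pass:
ES_A = 0; EF_A = 6
ES_B = 6; EF_B = 6+6 = 12
ES_C = 6; EF_C = 6+7 = 13
ES_D = 6; EF_D = 6+13 = 19
ES_E = 6; EF_E = 6+5 = 11
ES_F = max(EF_B=12, EF_D=19) = 19; EF_F = 19+11 = 30
ES_G = max(EF_C=13, EF_E=11, EF_F=30) = 30; EF_G = 30+7 = 37
Expected project duration μ = 37 hours. Critical path: A → D → F → G.

Variance along critical path = 0.111 + 4.000 + 4.000 + 2.778 = 10.889; σ = 3.300 hours.
D = μ + z·σ = 37 + 0.842·3.300 = 39.8 hours

39.8 hours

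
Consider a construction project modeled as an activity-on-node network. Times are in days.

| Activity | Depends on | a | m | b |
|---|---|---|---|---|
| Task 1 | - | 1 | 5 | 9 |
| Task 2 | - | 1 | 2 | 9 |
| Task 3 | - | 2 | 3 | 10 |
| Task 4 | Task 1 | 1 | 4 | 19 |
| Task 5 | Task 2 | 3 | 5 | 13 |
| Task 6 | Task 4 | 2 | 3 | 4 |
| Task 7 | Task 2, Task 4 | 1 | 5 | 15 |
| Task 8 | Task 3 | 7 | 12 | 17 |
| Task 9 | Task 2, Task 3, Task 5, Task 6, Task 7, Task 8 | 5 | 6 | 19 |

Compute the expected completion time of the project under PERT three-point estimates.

25 days

te_Task 1 = (1 + 4·5 + 9)/6 = 30/6 = 5
te_Task 2 = (1 + 4·2 + 9)/6 = 18/6 = 3
te_Task 3 = (2 + 4·3 + 10)/6 = 24/6 = 4
te_Task 4 = (1 + 4·4 + 19)/6 = 36/6 = 6
te_Task 5 = (3 + 4·5 + 13)/6 = 36/6 = 6
te_Task 6 = (2 + 4·3 + 4)/6 = 18/6 = 3
te_Task 7 = (1 + 4·5 + 15)/6 = 36/6 = 6
te_Task 8 = (7 + 4·12 + 17)/6 = 72/6 = 12
te_Task 9 = (5 + 4·6 + 19)/6 = 48/6 = 8

Forward pass:
ES_Task 1 = 0; EF_Task 1 = 5
ES_Task 2 = 0; EF_Task 2 = 3
ES_Task 3 = 0; EF_Task 3 = 4
ES_Task 4 = 5; EF_Task 4 = 5+6 = 11
ES_Task 5 = 3; EF_Task 5 = 3+6 = 9
ES_Task 6 = 11; EF_Task 6 = 11+3 = 14
ES_Task 7 = max(EF_Task 2=3, EF_Task 4=11) = 11; EF_Task 7 = 11+6 = 17
ES_Task 8 = 4; EF_Task 8 = 4+12 = 16
ES_Task 9 = max(EF_Task 2=3, EF_Task 3=4, EF_Task 5=9, EF_Task 6=14, EF_Task 7=17, EF_Task 8=16) = 17; EF_Task 9 = 17+8 = 25
Expected project duration μ = 25 days. Critical path: Task 1 → Task 4 → Task 7 → Task 9.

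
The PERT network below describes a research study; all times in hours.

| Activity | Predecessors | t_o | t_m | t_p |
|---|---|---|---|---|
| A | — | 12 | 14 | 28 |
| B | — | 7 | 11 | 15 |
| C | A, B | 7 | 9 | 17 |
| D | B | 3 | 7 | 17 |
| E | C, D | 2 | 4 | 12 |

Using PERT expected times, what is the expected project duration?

31 hours

te_A = (12 + 4·14 + 28)/6 = 96/6 = 16
te_B = (7 + 4·11 + 15)/6 = 66/6 = 11
te_C = (7 + 4·9 + 17)/6 = 60/6 = 10
te_D = (3 + 4·7 + 17)/6 = 48/6 = 8
te_E = (2 + 4·4 + 12)/6 = 30/6 = 5

Forward pass:
ES_A = 0; EF_A = 16
ES_B = 0; EF_B = 11
ES_C = max(EF_A=16, EF_B=11) = 16; EF_C = 16+10 = 26
ES_D = 11; EF_D = 11+8 = 19
ES_E = max(EF_C=26, EF_D=19) = 26; EF_E = 26+5 = 31
Expected project duration μ = 31 hours. Critical path: A → C → E.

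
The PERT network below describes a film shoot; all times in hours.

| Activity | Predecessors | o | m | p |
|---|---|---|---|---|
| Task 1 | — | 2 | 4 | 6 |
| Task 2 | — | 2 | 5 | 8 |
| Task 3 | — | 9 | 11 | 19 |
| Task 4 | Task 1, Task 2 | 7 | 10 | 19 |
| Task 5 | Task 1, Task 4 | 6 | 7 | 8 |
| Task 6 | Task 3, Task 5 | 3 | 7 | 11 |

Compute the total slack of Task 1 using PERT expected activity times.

te_Task 1 = (2 + 4·4 + 6)/6 = 24/6 = 4
te_Task 2 = (2 + 4·5 + 8)/6 = 30/6 = 5
te_Task 3 = (9 + 4·11 + 19)/6 = 72/6 = 12
te_Task 4 = (7 + 4·10 + 19)/6 = 66/6 = 11
te_Task 5 = (6 + 4·7 + 8)/6 = 42/6 = 7
te_Task 6 = (3 + 4·7 + 11)/6 = 42/6 = 7

Forward pass:
ES_Task 1 = 0; EF_Task 1 = 4
ES_Task 2 = 0; EF_Task 2 = 5
ES_Task 3 = 0; EF_Task 3 = 12
ES_Task 4 = max(EF_Task 1=4, EF_Task 2=5) = 5; EF_Task 4 = 5+11 = 16
ES_Task 5 = max(EF_Task 1=4, EF_Task 4=16) = 16; EF_Task 5 = 16+7 = 23
ES_Task 6 = max(EF_Task 3=12, EF_Task 5=23) = 23; EF_Task 6 = 23+7 = 30
Expected project duration μ = 30 hours. Critical path: Task 2 → Task 4 → Task 5 → Task 6.

Backward pass:
LF_Task 6 = 30; LS_Task 6 = 30−7 = 23
LF_Task 5 = LS_Task 6 = 23; LS_Task 5 = 23−7 = 16
LF_Task 4 = LS_Task 5 = 16; LS_Task 4 = 16−11 = 5
LF_Task 3 = LS_Task 6 = 23; LS_Task 3 = 23−12 = 11
LF_Task 2 = LS_Task 4 = 5; LS_Task 2 = 5−5 = 0
LF_Task 1 = min(LS_Task 4=5, LS_Task 5=16) = 5; LS_Task 1 = 5−4 = 1
Slack_Task 1 = LS_Task 1 − ES_Task 1 = 1 − 0 = 1

1 hours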